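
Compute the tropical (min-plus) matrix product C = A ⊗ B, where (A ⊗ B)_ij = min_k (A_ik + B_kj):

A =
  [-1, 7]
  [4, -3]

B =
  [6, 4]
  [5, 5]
A ⊗ B =
  [5, 3]
  [2, 2]

Apply the min-plus product entry-by-entry:
  C[0][0] = min over k of (A[0][0] + B[0][0] = -1 + 6 = 5, A[0][1] + B[1][0] = 7 + 5 = 12) = 5 (attained at k = 0)
  C[0][1] = min over k of (A[0][0] + B[0][1] = -1 + 4 = 3, A[0][1] + B[1][1] = 7 + 5 = 12) = 3 (attained at k = 0)
  C[1][0] = min over k of (A[1][0] + B[0][0] = 4 + 6 = 10, A[1][1] + B[1][0] = -3 + 5 = 2) = 2 (attained at k = 1)
  C[1][1] = min over k of (A[1][0] + B[0][1] = 4 + 4 = 8, A[1][1] + B[1][1] = -3 + 5 = 2) = 2 (attained at k = 1)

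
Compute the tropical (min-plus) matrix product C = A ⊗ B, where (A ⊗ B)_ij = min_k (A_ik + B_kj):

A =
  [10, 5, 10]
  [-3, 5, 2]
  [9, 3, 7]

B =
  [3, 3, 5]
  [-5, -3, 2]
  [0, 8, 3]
A ⊗ B =
  [0, 2, 7]
  [0, 0, 2]
  [-2, 0, 5]

Apply the min-plus product entry-by-entry:
  C[0][0] = min over k of (A[0][0] + B[0][0] = 10 + 3 = 13, A[0][1] + B[1][0] = 5 + -5 = 0, A[0][2] + B[2][0] = 10 + 0 = 10) = 0 (attained at k = 1)
  C[0][1] = min over k of (A[0][0] + B[0][1] = 10 + 3 = 13, A[0][1] + B[1][1] = 5 + -3 = 2, A[0][2] + B[2][1] = 10 + 8 = 18) = 2 (attained at k = 1)
  C[0][2] = min over k of (A[0][0] + B[0][2] = 10 + 5 = 15, A[0][1] + B[1][2] = 5 + 2 = 7, A[0][2] + B[2][2] = 10 + 3 = 13) = 7 (attained at k = 1)
  C[1][0] = min over k of (A[1][0] + B[0][0] = -3 + 3 = 0, A[1][1] + B[1][0] = 5 + -5 = 0, A[1][2] + B[2][0] = 2 + 0 = 2) = 0 (attained at k = 0)
  C[1][1] = min over k of (A[1][0] + B[0][1] = -3 + 3 = 0, A[1][1] + B[1][1] = 5 + -3 = 2, A[1][2] + B[2][1] = 2 + 8 = 10) = 0 (attained at k = 0)
  C[1][2] = min over k of (A[1][0] + B[0][2] = -3 + 5 = 2, A[1][1] + B[1][2] = 5 + 2 = 7, A[1][2] + B[2][2] = 2 + 3 = 5) = 2 (attained at k = 0)
  C[2][0] = min over k of (A[2][0] + B[0][0] = 9 + 3 = 12, A[2][1] + B[1][0] = 3 + -5 = -2, A[2][2] + B[2][0] = 7 + 0 = 7) = -2 (attained at k = 1)
  C[2][1] = min over k of (A[2][0] + B[0][1] = 9 + 3 = 12, A[2][1] + B[1][1] = 3 + -3 = 0, A[2][2] + B[2][1] = 7 + 8 = 15) = 0 (attained at k = 1)
  C[2][2] = min over k of (A[2][0] + B[0][2] = 9 + 5 = 14, A[2][1] + B[1][2] = 3 + 2 = 5, A[2][2] + B[2][2] = 7 + 3 = 10) = 5 (attained at k = 1)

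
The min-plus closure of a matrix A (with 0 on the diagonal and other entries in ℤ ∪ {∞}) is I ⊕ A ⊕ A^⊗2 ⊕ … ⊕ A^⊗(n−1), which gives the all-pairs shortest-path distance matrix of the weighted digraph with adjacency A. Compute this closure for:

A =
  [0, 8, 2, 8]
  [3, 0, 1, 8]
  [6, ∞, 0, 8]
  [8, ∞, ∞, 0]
Closure =
  [0, 8, 2, 8]
  [3, 0, 1, 8]
  [6, 14, 0, 8]
  [8, 16, 10, 0]

This is the Floyd-Warshall all-pairs shortest-path computation. For each intermediate vertex k = 0, 1, …, 3, update dist[i][j] ← min(dist[i][j], dist[i][k] + dist[k][j]). The final matrix gives, for each (i, j), the minimum total weight of any directed path from i to j (possibly empty when i = j).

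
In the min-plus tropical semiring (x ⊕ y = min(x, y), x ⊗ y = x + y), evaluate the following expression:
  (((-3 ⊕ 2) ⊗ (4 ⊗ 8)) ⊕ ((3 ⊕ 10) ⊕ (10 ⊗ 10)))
(((-3 ⊕ 2) ⊗ (4 ⊗ 8)) ⊕ ((3 ⊕ 10) ⊕ (10 ⊗ 10))) = 3

Expand innermost to outermost. Recall ⊕ takes the minimum of its arguments and ⊗ takes their sum. Working out the expression (((-3 ⊕ 2) ⊗ (4 ⊗ 8)) ⊕ ((3 ⊕ 10) ⊕ (10 ⊗ 10))) gives 3.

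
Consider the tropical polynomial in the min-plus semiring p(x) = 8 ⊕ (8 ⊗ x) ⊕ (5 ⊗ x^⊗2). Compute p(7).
p(7) = 8

A tropical monomial a ⊗ x^⊗i evaluates to a + i · x. Evaluating each term at x = 7:
  Term 0 contributes 8 + 0 · 7 = 8
  Term 1 contributes 8 + 1 · 7 = 15
  Term 2 contributes 5 + 2 · 7 = 19
p(7) = ⊕ of these = min[8, 15, 19] = 8.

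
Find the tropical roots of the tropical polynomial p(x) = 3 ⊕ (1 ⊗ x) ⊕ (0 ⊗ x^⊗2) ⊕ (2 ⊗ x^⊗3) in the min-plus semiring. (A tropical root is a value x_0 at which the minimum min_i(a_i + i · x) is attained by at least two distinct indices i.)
Roots: {-2, 1, 2}

Each tropical root is a break point of the lower envelope of the lines y = a_i + i · x (there are 4 lines, with slopes 0, 1, ..., 3). Only the lines that attain the minimum somewhere contribute to roots; other lines are dominated. Here the surviving (envelope) indices are i = 3, i = 2, i = 1, i = 0.
Intersections between consecutive envelope lines give the roots: for adjacent envelope indices i < j the intersection is x = (a_i − a_j) / (j − i). Reading off the sorted break points: {-2, 1, 2}.
Verification: at each break x_0, at least two indices attain the minimum of min_i(a_i + i · x_0).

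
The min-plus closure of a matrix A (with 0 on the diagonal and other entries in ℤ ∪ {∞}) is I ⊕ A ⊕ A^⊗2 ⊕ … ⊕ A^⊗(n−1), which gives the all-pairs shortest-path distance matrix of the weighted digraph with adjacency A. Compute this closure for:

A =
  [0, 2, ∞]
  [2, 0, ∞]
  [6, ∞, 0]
Closure =
  [0, 2, ∞]
  [2, 0, ∞]
  [6, 8, 0]

This is the Floyd-Warshall all-pairs shortest-path computation. For each intermediate vertex k = 0, 1, …, 2, update dist[i][j] ← min(dist[i][j], dist[i][k] + dist[k][j]). The final matrix gives, for each (i, j), the minimum total weight of any directed path from i to j (possibly empty when i = j).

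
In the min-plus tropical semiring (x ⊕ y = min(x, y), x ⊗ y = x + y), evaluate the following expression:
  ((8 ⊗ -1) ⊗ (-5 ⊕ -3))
((8 ⊗ -1) ⊗ (-5 ⊕ -3)) = 2

Expand innermost to outermost. Recall ⊕ takes the minimum of its arguments and ⊗ takes their sum. Working out the expression ((8 ⊗ -1) ⊗ (-5 ⊕ -3)) gives 2.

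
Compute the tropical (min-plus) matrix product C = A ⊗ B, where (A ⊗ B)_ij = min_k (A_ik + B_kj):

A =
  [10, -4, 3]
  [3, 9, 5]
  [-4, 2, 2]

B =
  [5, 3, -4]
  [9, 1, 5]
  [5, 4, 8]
A ⊗ B =
  [5, -3, 1]
  [8, 6, -1]
  [1, -1, -8]

Apply the min-plus product entry-by-entry:
  C[0][0] = min over k of (A[0][0] + B[0][0] = 10 + 5 = 15, A[0][1] + B[1][0] = -4 + 9 = 5, A[0][2] + B[2][0] = 3 + 5 = 8) = 5 (attained at k = 1)
  C[0][1] = min over k of (A[0][0] + B[0][1] = 10 + 3 = 13, A[0][1] + B[1][1] = -4 + 1 = -3, A[0][2] + B[2][1] = 3 + 4 = 7) = -3 (attained at k = 1)
  C[0][2] = min over k of (A[0][0] + B[0][2] = 10 + -4 = 6, A[0][1] + B[1][2] = -4 + 5 = 1, A[0][2] + B[2][2] = 3 + 8 = 11) = 1 (attained at k = 1)
  C[1][0] = min over k of (A[1][0] + B[0][0] = 3 + 5 = 8, A[1][1] + B[1][0] = 9 + 9 = 18, A[1][2] + B[2][0] = 5 + 5 = 10) = 8 (attained at k = 0)
  C[1][1] = min over k of (A[1][0] + B[0][1] = 3 + 3 = 6, A[1][1] + B[1][1] = 9 + 1 = 10, A[1][2] + B[2][1] = 5 + 4 = 9) = 6 (attained at k = 0)
  C[1][2] = min over k of (A[1][0] + B[0][2] = 3 + -4 = -1, A[1][1] + B[1][2] = 9 + 5 = 14, A[1][2] + B[2][2] = 5 + 8 = 13) = -1 (attained at k = 0)
  C[2][0] = min over k of (A[2][0] + B[0][0] = -4 + 5 = 1, A[2][1] + B[1][0] = 2 + 9 = 11, A[2][2] + B[2][0] = 2 + 5 = 7) = 1 (attained at k = 0)
  C[2][1] = min over k of (A[2][0] + B[0][1] = -4 + 3 = -1, A[2][1] + B[1][1] = 2 + 1 = 3, A[2][2] + B[2][1] = 2 + 4 = 6) = -1 (attained at k = 0)
  C[2][2] = min over k of (A[2][0] + B[0][2] = -4 + -4 = -8, A[2][1] + B[1][2] = 2 + 5 = 7, A[2][2] + B[2][2] = 2 + 8 = 10) = -8 (attained at k = 0)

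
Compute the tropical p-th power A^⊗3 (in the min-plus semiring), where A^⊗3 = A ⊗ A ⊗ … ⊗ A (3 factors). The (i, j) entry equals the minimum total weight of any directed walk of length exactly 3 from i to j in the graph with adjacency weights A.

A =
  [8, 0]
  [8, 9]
A^⊗3 =
  [16, 8]
  [16, 16]

Each entry (A^⊗3)_ij equals the minimum over all length-3 walks i = v_0 → v_1 → … → v_3 = j of Σ_t A[v_t][v_{t+1}]. For example, for (i, j) = (0, 1) we minimise over 4 possible intermediate vertex sequences; the minimum is 8, attained along the walk 0 → 1 → 0 → 1.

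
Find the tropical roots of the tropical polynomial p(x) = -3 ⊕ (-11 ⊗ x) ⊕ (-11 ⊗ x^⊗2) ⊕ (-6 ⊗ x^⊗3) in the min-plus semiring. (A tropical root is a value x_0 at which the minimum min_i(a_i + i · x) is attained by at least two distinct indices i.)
Roots: {-5, 0, 8}

Each tropical root is a break point of the lower envelope of the lines y = a_i + i · x (there are 4 lines, with slopes 0, 1, ..., 3). Only the lines that attain the minimum somewhere contribute to roots; other lines are dominated. Here the surviving (envelope) indices are i = 3, i = 2, i = 1, i = 0.
Intersections between consecutive envelope lines give the roots: for adjacent envelope indices i < j the intersection is x = (a_i − a_j) / (j − i). Reading off the sorted break points: {-5, 0, 8}.
Verification: at each break x_0, at least two indices attain the minimum of min_i(a_i + i · x_0).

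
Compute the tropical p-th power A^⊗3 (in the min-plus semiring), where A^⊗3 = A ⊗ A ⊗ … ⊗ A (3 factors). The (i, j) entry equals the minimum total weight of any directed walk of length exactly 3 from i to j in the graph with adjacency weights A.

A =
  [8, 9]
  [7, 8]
A^⊗3 =
  [24, 25]
  [23, 24]

Each entry (A^⊗3)_ij equals the minimum over all length-3 walks i = v_0 → v_1 → … → v_3 = j of Σ_t A[v_t][v_{t+1}]. For example, for (i, j) = (0, 1) we minimise over 4 possible intermediate vertex sequences; the minimum is 25, attained along the walk 0 → 0 → 0 → 1.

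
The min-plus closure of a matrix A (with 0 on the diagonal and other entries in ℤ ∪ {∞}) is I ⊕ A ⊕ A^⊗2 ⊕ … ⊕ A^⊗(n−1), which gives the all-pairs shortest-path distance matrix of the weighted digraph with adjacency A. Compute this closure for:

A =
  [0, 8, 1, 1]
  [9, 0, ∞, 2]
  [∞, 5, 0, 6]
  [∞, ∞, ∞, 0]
Closure =
  [0, 6, 1, 1]
  [9, 0, 10, 2]
  [14, 5, 0, 6]
  [∞, ∞, ∞, 0]

This is the Floyd-Warshall all-pairs shortest-path computation. For each intermediate vertex k = 0, 1, …, 3, update dist[i][j] ← min(dist[i][j], dist[i][k] + dist[k][j]). The final matrix gives, for each (i, j), the minimum total weight of any directed path from i to j (possibly empty when i = j).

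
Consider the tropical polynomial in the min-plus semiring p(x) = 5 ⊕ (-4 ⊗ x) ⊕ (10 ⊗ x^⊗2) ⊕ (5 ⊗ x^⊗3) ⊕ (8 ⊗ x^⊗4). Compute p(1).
p(1) = -3

A tropical monomial a ⊗ x^⊗i evaluates to a + i · x. Evaluating each term at x = 1:
  Term 0 contributes 5 + 0 · 1 = 5
  Term 1 contributes -4 + 1 · 1 = -3
  Term 2 contributes 10 + 2 · 1 = 12
  Term 3 contributes 5 + 3 · 1 = 8
  Term 4 contributes 8 + 4 · 1 = 12
p(1) = ⊕ of these = min[5, -3, 12, 8, 12] = -3.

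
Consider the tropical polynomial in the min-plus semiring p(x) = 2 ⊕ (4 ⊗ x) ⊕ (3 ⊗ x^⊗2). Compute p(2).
p(2) = 2

A tropical monomial a ⊗ x^⊗i evaluates to a + i · x. Evaluating each term at x = 2:
  Term 0 contributes 2 + 0 · 2 = 2
  Term 1 contributes 4 + 1 · 2 = 6
  Term 2 contributes 3 + 2 · 2 = 7
p(2) = ⊕ of these = min[2, 6, 7] = 2.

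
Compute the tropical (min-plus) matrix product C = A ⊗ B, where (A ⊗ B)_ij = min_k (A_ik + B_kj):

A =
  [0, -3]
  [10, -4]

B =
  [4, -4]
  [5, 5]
A ⊗ B =
  [2, -4]
  [1, 1]

Apply the min-plus product entry-by-entry:
  C[0][0] = min over k of (A[0][0] + B[0][0] = 0 + 4 = 4, A[0][1] + B[1][0] = -3 + 5 = 2) = 2 (attained at k = 1)
  C[0][1] = min over k of (A[0][0] + B[0][1] = 0 + -4 = -4, A[0][1] + B[1][1] = -3 + 5 = 2) = -4 (attained at k = 0)
  C[1][0] = min over k of (A[1][0] + B[0][0] = 10 + 4 = 14, A[1][1] + B[1][0] = -4 + 5 = 1) = 1 (attained at k = 1)
  C[1][1] = min over k of (A[1][0] + B[0][1] = 10 + -4 = 6, A[1][1] + B[1][1] = -4 + 5 = 1) = 1 (attained at k = 1)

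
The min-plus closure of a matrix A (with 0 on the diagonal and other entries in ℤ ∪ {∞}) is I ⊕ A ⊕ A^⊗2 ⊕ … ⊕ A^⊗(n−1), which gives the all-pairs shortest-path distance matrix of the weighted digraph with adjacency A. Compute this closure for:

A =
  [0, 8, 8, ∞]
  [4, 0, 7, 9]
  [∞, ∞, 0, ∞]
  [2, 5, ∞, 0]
Closure =
  [0, 8, 8, 17]
  [4, 0, 7, 9]
  [∞, ∞, 0, ∞]
  [2, 5, 10, 0]

This is the Floyd-Warshall all-pairs shortest-path computation. For each intermediate vertex k = 0, 1, …, 3, update dist[i][j] ← min(dist[i][j], dist[i][k] + dist[k][j]). The final matrix gives, for each (i, j), the minimum total weight of any directed path from i to j (possibly empty when i = j).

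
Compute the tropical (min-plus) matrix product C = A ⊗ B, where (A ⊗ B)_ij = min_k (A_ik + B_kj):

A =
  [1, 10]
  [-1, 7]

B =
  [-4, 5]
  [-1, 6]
A ⊗ B =
  [-3, 6]
  [-5, 4]

Apply the min-plus product entry-by-entry:
  C[0][0] = min over k of (A[0][0] + B[0][0] = 1 + -4 = -3, A[0][1] + B[1][0] = 10 + -1 = 9) = -3 (attained at k = 0)
  C[0][1] = min over k of (A[0][0] + B[0][1] = 1 + 5 = 6, A[0][1] + B[1][1] = 10 + 6 = 16) = 6 (attained at k = 0)
  C[1][0] = min over k of (A[1][0] + B[0][0] = -1 + -4 = -5, A[1][1] + B[1][0] = 7 + -1 = 6) = -5 (attained at k = 0)
  C[1][1] = min over k of (A[1][0] + B[0][1] = -1 + 5 = 4, A[1][1] + B[1][1] = 7 + 6 = 13) = 4 (attained at k = 0)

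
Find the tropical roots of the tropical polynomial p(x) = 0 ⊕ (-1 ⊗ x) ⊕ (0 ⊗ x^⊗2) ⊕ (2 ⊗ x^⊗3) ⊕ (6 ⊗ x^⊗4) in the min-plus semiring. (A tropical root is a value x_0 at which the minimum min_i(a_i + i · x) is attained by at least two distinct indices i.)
Roots: {-4, -2, -1, 1}

Each tropical root is a break point of the lower envelope of the lines y = a_i + i · x (there are 5 lines, with slopes 0, 1, ..., 4). Only the lines that attain the minimum somewhere contribute to roots; other lines are dominated. Here the surviving (envelope) indices are i = 4, i = 3, i = 2, i = 1, i = 0.
Intersections between consecutive envelope lines give the roots: for adjacent envelope indices i < j the intersection is x = (a_i − a_j) / (j − i). Reading off the sorted break points: {-4, -2, -1, 1}.
Verification: at each break x_0, at least two indices attain the minimum of min_i(a_i + i · x_0).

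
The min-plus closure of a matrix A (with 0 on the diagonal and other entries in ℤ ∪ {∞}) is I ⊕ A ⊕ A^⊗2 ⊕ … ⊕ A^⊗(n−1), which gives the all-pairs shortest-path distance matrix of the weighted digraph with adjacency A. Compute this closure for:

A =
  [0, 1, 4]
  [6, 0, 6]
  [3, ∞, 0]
Closure =
  [0, 1, 4]
  [6, 0, 6]
  [3, 4, 0]

This is the Floyd-Warshall all-pairs shortest-path computation. For each intermediate vertex k = 0, 1, …, 2, update dist[i][j] ← min(dist[i][j], dist[i][k] + dist[k][j]). The final matrix gives, for each (i, j), the minimum total weight of any directed path from i to j (possibly empty when i = j).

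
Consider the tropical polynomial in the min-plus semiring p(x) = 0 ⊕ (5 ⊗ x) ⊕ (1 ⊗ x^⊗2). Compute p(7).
p(7) = 0

A tropical monomial a ⊗ x^⊗i evaluates to a + i · x. Evaluating each term at x = 7:
  Term 0 contributes 0 + 0 · 7 = 0
  Term 1 contributes 5 + 1 · 7 = 12
  Term 2 contributes 1 + 2 · 7 = 15
p(7) = ⊕ of these = min[0, 12, 15] = 0.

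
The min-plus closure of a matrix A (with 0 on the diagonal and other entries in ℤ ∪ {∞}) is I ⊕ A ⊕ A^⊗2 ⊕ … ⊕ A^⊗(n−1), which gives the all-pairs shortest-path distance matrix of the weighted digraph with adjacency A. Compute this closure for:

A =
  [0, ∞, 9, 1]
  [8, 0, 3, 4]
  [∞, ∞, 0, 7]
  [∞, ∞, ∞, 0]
Closure =
  [0, ∞, 9, 1]
  [8, 0, 3, 4]
  [∞, ∞, 0, 7]
  [∞, ∞, ∞, 0]

This is the Floyd-Warshall all-pairs shortest-path computation. For each intermediate vertex k = 0, 1, …, 3, update dist[i][j] ← min(dist[i][j], dist[i][k] + dist[k][j]). The final matrix gives, for each (i, j), the minimum total weight of any directed path from i to j (possibly empty when i = j).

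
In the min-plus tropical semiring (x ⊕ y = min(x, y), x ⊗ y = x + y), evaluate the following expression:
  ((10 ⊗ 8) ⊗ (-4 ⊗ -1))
((10 ⊗ 8) ⊗ (-4 ⊗ -1)) = 13

Expand innermost to outermost. Recall ⊕ takes the minimum of its arguments and ⊗ takes their sum. Working out the expression ((10 ⊗ 8) ⊗ (-4 ⊗ -1)) gives 13.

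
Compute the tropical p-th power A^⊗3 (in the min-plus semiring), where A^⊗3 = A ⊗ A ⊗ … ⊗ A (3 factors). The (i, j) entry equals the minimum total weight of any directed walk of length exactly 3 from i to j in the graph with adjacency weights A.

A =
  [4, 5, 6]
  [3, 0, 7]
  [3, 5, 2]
A^⊗3 =
  [8, 5, 10]
  [3, 0, 7]
  [7, 5, 6]

Each entry (A^⊗3)_ij equals the minimum over all length-3 walks i = v_0 → v_1 → … → v_3 = j of Σ_t A[v_t][v_{t+1}]. For example, for (i, j) = (0, 2) we minimise over 9 possible intermediate vertex sequences; the minimum is 10, attained along the walk 0 → 2 → 2 → 2.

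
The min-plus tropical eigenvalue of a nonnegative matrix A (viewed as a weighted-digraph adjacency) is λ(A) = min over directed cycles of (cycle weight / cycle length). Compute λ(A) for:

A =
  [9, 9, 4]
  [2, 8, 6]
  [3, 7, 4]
λ(A) = 7/2

Enumerate directed cycles and compute their means (weight / length). Sample:
  cycle 0 → 0: weight = 9, length = 1, mean = 9/1 ≈ 9.000
  cycle 1 → 1: weight = 8, length = 1, mean = 8/1 ≈ 8.000
  cycle 2 → 2: weight = 4, length = 1, mean = 4/1 ≈ 4.000
  cycle 0 → 1 → 0: weight = 11, length = 2, mean = 11/2 ≈ 5.500
  cycle 0 → 2 → 0: weight = 7, length = 2, mean = 7/2 ≈ 3.500
  cycle 1 → 0 → 1: weight = 11, length = 2, mean = 11/2 ≈ 5.500
Minimum mean = 3.500, attained e.g. along the cycle 0 → 2 → 0 with weight 7 and length 2. So λ(A) = 7/2 = 7/2.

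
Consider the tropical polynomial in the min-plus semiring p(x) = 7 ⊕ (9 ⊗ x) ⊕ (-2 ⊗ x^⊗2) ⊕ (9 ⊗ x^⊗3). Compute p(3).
p(3) = 4

A tropical monomial a ⊗ x^⊗i evaluates to a + i · x. Evaluating each term at x = 3:
  Term 0 contributes 7 + 0 · 3 = 7
  Term 1 contributes 9 + 1 · 3 = 12
  Term 2 contributes -2 + 2 · 3 = 4
  Term 3 contributes 9 + 3 · 3 = 18
p(3) = ⊕ of these = min[7, 12, 4, 18] = 4.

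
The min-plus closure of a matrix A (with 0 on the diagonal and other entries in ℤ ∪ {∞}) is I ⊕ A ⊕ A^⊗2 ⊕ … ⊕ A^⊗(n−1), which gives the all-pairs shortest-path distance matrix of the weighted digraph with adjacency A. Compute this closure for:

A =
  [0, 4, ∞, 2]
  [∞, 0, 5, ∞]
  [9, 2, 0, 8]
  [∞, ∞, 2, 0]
Closure =
  [0, 4, 4, 2]
  [14, 0, 5, 13]
  [9, 2, 0, 8]
  [11, 4, 2, 0]

This is the Floyd-Warshall all-pairs shortest-path computation. For each intermediate vertex k = 0, 1, …, 3, update dist[i][j] ← min(dist[i][j], dist[i][k] + dist[k][j]). The final matrix gives, for each (i, j), the minimum total weight of any directed path from i to j (possibly empty when i = j).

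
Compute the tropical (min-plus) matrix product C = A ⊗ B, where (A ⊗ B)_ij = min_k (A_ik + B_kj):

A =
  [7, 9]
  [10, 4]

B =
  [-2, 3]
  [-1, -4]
A ⊗ B =
  [5, 5]
  [3, 0]

Apply the min-plus product entry-by-entry:
  C[0][0] = min over k of (A[0][0] + B[0][0] = 7 + -2 = 5, A[0][1] + B[1][0] = 9 + -1 = 8) = 5 (attained at k = 0)
  C[0][1] = min over k of (A[0][0] + B[0][1] = 7 + 3 = 10, A[0][1] + B[1][1] = 9 + -4 = 5) = 5 (attained at k = 1)
  C[1][0] = min over k of (A[1][0] + B[0][0] = 10 + -2 = 8, A[1][1] + B[1][0] = 4 + -1 = 3) = 3 (attained at k = 1)
  C[1][1] = min over k of (A[1][0] + B[0][1] = 10 + 3 = 13, A[1][1] + B[1][1] = 4 + -4 = 0) = 0 (attained at k = 1)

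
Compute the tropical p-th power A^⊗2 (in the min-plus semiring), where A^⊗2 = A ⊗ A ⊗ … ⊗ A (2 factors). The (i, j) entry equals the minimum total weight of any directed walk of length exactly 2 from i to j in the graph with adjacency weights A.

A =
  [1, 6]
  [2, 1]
A^⊗2 =
  [2, 7]
  [3, 2]

Each entry (A^⊗2)_ij equals the minimum over all length-2 walks i = v_0 → v_1 → … → v_2 = j of Σ_t A[v_t][v_{t+1}]. For example, for (i, j) = (0, 1) we minimise over 2 possible intermediate vertex sequences; the minimum is 7, attained along the walk 0 → 0 → 1.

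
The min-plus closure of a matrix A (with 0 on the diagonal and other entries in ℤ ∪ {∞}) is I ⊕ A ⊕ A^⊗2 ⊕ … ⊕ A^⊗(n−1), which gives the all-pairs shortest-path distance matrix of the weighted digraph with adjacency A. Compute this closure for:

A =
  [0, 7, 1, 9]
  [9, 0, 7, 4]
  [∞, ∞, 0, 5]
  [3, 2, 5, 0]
Closure =
  [0, 7, 1, 6]
  [7, 0, 7, 4]
  [8, 7, 0, 5]
  [3, 2, 4, 0]

This is the Floyd-Warshall all-pairs shortest-path computation. For each intermediate vertex k = 0, 1, …, 3, update dist[i][j] ← min(dist[i][j], dist[i][k] + dist[k][j]). The final matrix gives, for each (i, j), the minimum total weight of any directed path from i to j (possibly empty when i = j).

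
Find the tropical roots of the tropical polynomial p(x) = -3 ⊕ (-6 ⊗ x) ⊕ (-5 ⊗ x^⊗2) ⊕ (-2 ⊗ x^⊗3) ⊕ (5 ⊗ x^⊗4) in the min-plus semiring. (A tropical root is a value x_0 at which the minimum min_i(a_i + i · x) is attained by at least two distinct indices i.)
Roots: {-7, -3, -1, 3}

Each tropical root is a break point of the lower envelope of the lines y = a_i + i · x (there are 5 lines, with slopes 0, 1, ..., 4). Only the lines that attain the minimum somewhere contribute to roots; other lines are dominated. Here the surviving (envelope) indices are i = 4, i = 3, i = 2, i = 1, i = 0.
Intersections between consecutive envelope lines give the roots: for adjacent envelope indices i < j the intersection is x = (a_i − a_j) / (j − i). Reading off the sorted break points: {-7, -3, -1, 3}.
Verification: at each break x_0, at least two indices attain the minimum of min_i(a_i + i · x_0).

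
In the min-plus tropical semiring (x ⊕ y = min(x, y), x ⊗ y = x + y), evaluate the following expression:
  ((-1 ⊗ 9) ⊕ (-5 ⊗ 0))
((-1 ⊗ 9) ⊕ (-5 ⊗ 0)) = -5

Expand innermost to outermost. Recall ⊕ takes the minimum of its arguments and ⊗ takes their sum. Working out the expression ((-1 ⊗ 9) ⊕ (-5 ⊗ 0)) gives -5.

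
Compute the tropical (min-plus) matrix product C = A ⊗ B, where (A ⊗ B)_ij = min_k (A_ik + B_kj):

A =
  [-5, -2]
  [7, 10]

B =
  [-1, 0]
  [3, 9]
A ⊗ B =
  [-6, -5]
  [6, 7]

Apply the min-plus product entry-by-entry:
  C[0][0] = min over k of (A[0][0] + B[0][0] = -5 + -1 = -6, A[0][1] + B[1][0] = -2 + 3 = 1) = -6 (attained at k = 0)
  C[0][1] = min over k of (A[0][0] + B[0][1] = -5 + 0 = -5, A[0][1] + B[1][1] = -2 + 9 = 7) = -5 (attained at k = 0)
  C[1][0] = min over k of (A[1][0] + B[0][0] = 7 + -1 = 6, A[1][1] + B[1][0] = 10 + 3 = 13) = 6 (attained at k = 0)
  C[1][1] = min over k of (A[1][0] + B[0][1] = 7 + 0 = 7, A[1][1] + B[1][1] = 10 + 9 = 19) = 7 (attained at k = 0)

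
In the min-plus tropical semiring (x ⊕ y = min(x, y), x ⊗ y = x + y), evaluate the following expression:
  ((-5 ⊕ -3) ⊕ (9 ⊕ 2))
((-5 ⊕ -3) ⊕ (9 ⊕ 2)) = -5

Expand innermost to outermost. Recall ⊕ takes the minimum of its arguments and ⊗ takes their sum. Working out the expression ((-5 ⊕ -3) ⊕ (9 ⊕ 2)) gives -5.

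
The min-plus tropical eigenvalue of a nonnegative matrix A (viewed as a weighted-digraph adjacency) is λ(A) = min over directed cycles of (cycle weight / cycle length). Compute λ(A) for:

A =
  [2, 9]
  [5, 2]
λ(A) = 2

Enumerate directed cycles and compute their means (weight / length). Sample:
  cycle 0 → 0: weight = 2, length = 1, mean = 2/1 ≈ 2.000
  cycle 1 → 1: weight = 2, length = 1, mean = 2/1 ≈ 2.000
  cycle 0 → 1 → 0: weight = 14, length = 2, mean = 14/2 ≈ 7.000
  cycle 1 → 0 → 1: weight = 14, length = 2, mean = 14/2 ≈ 7.000
Minimum mean = 2.000, attained e.g. along the cycle 0 → 0 with weight 2 and length 1. So λ(A) = 2/1 = 2.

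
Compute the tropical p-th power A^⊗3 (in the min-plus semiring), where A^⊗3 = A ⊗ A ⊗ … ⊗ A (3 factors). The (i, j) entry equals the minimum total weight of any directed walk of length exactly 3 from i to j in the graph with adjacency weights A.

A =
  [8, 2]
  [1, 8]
A^⊗3 =
  [11, 5]
  [4, 11]

Each entry (A^⊗3)_ij equals the minimum over all length-3 walks i = v_0 → v_1 → … → v_3 = j of Σ_t A[v_t][v_{t+1}]. For example, for (i, j) = (0, 1) we minimise over 4 possible intermediate vertex sequences; the minimum is 5, attained along the walk 0 → 1 → 0 → 1.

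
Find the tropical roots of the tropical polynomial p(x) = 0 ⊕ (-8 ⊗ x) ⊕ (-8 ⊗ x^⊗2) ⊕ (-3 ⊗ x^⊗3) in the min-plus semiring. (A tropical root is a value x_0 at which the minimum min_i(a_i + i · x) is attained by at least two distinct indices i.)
Roots: {-5, 0, 8}

Each tropical root is a break point of the lower envelope of the lines y = a_i + i · x (there are 4 lines, with slopes 0, 1, ..., 3). Only the lines that attain the minimum somewhere contribute to roots; other lines are dominated. Here the surviving (envelope) indices are i = 3, i = 2, i = 1, i = 0.
Intersections between consecutive envelope lines give the roots: for adjacent envelope indices i < j the intersection is x = (a_i − a_j) / (j − i). Reading off the sorted break points: {-5, 0, 8}.
Verification: at each break x_0, at least two indices attain the minimum of min_i(a_i + i · x_0).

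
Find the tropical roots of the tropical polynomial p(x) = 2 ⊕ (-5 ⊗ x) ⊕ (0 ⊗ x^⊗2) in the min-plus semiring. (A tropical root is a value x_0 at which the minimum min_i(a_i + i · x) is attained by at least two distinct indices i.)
Roots: {-5, 7}

Each tropical root is a break point of the lower envelope of the lines y = a_i + i · x (there are 3 lines, with slopes 0, 1, ..., 2). Only the lines that attain the minimum somewhere contribute to roots; other lines are dominated. Here the surviving (envelope) indices are i = 2, i = 1, i = 0.
Intersections between consecutive envelope lines give the roots: for adjacent envelope indices i < j the intersection is x = (a_i − a_j) / (j − i). Reading off the sorted break points: {-5, 7}.
Verification: at each break x_0, at least two indices attain the minimum of min_i(a_i + i · x_0).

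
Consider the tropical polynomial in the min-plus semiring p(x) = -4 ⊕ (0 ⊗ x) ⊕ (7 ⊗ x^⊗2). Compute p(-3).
p(-3) = -4

A tropical monomial a ⊗ x^⊗i evaluates to a + i · x. Evaluating each term at x = -3:
  Term 0 contributes -4 + 0 · -3 = -4
  Term 1 contributes 0 + 1 · -3 = -3
  Term 2 contributes 7 + 2 · -3 = 1
p(-3) = ⊕ of these = min[-4, -3, 1] = -4.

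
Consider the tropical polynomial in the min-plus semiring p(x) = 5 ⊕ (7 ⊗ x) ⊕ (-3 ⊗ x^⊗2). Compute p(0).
p(0) = -3

A tropical monomial a ⊗ x^⊗i evaluates to a + i · x. Evaluating each term at x = 0:
  Term 0 contributes 5 + 0 · 0 = 5
  Term 1 contributes 7 + 1 · 0 = 7
  Term 2 contributes -3 + 2 · 0 = -3
p(0) = ⊕ of these = min[5, 7, -3] = -3.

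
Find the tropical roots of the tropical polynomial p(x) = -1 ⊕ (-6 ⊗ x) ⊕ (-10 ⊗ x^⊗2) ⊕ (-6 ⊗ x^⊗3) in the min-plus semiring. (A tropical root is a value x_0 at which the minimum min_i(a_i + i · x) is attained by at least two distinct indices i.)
Roots: {-4, 4, 5}

Each tropical root is a break point of the lower envelope of the lines y = a_i + i · x (there are 4 lines, with slopes 0, 1, ..., 3). Only the lines that attain the minimum somewhere contribute to roots; other lines are dominated. Here the surviving (envelope) indices are i = 3, i = 2, i = 1, i = 0.
Intersections between consecutive envelope lines give the roots: for adjacent envelope indices i < j the intersection is x = (a_i − a_j) / (j − i). Reading off the sorted break points: {-4, 4, 5}.
Verification: at each break x_0, at least two indices attain the minimum of min_i(a_i + i · x_0).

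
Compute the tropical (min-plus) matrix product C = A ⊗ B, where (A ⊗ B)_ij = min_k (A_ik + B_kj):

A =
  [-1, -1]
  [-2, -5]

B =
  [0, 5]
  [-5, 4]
A ⊗ B =
  [-6, 3]
  [-10, -1]

Apply the min-plus product entry-by-entry:
  C[0][0] = min over k of (A[0][0] + B[0][0] = -1 + 0 = -1, A[0][1] + B[1][0] = -1 + -5 = -6) = -6 (attained at k = 1)
  C[0][1] = min over k of (A[0][0] + B[0][1] = -1 + 5 = 4, A[0][1] + B[1][1] = -1 + 4 = 3) = 3 (attained at k = 1)
  C[1][0] = min over k of (A[1][0] + B[0][0] = -2 + 0 = -2, A[1][1] + B[1][0] = -5 + -5 = -10) = -10 (attained at k = 1)
  C[1][1] = min over k of (A[1][0] + B[0][1] = -2 + 5 = 3, A[1][1] + B[1][1] = -5 + 4 = -1) = -1 (attained at k = 1)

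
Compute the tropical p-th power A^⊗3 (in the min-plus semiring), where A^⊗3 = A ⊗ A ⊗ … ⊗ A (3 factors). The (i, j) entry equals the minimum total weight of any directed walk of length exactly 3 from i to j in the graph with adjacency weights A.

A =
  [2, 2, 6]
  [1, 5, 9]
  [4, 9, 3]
A^⊗3 =
  [5, 5, 9]
  [4, 5, 9]
  [7, 8, 9]

Each entry (A^⊗3)_ij equals the minimum over all length-3 walks i = v_0 → v_1 → … → v_3 = j of Σ_t A[v_t][v_{t+1}]. For example, for (i, j) = (0, 2) we minimise over 9 possible intermediate vertex sequences; the minimum is 9, attained along the walk 0 → 1 → 0 → 2.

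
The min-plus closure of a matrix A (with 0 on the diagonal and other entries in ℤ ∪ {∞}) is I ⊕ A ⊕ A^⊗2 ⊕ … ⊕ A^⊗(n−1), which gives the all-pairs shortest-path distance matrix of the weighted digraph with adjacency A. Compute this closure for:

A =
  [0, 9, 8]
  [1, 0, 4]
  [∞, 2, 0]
Closure =
  [0, 9, 8]
  [1, 0, 4]
  [3, 2, 0]

This is the Floyd-Warshall all-pairs shortest-path computation. For each intermediate vertex k = 0, 1, …, 2, update dist[i][j] ← min(dist[i][j], dist[i][k] + dist[k][j]). The final matrix gives, for each (i, j), the minimum total weight of any directed path from i to j (possibly empty when i = j).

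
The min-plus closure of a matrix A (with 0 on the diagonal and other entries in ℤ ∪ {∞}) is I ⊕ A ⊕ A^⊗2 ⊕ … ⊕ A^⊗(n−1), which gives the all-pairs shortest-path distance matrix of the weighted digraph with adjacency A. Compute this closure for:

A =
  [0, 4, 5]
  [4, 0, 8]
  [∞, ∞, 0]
Closure =
  [0, 4, 5]
  [4, 0, 8]
  [∞, ∞, 0]

This is the Floyd-Warshall all-pairs shortest-path computation. For each intermediate vertex k = 0, 1, …, 2, update dist[i][j] ← min(dist[i][j], dist[i][k] + dist[k][j]). The final matrix gives, for each (i, j), the minimum total weight of any directed path from i to j (possibly empty when i = j).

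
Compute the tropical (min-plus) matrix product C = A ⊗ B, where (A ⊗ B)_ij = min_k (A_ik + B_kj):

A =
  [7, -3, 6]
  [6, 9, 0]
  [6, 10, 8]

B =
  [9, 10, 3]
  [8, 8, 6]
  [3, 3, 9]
A ⊗ B =
  [5, 5, 3]
  [3, 3, 9]
  [11, 11, 9]

Apply the min-plus product entry-by-entry:
  C[0][0] = min over k of (A[0][0] + B[0][0] = 7 + 9 = 16, A[0][1] + B[1][0] = -3 + 8 = 5, A[0][2] + B[2][0] = 6 + 3 = 9) = 5 (attained at k = 1)
  C[0][1] = min over k of (A[0][0] + B[0][1] = 7 + 10 = 17, A[0][1] + B[1][1] = -3 + 8 = 5, A[0][2] + B[2][1] = 6 + 3 = 9) = 5 (attained at k = 1)
  C[0][2] = min over k of (A[0][0] + B[0][2] = 7 + 3 = 10, A[0][1] + B[1][2] = -3 + 6 = 3, A[0][2] + B[2][2] = 6 + 9 = 15) = 3 (attained at k = 1)
  C[1][0] = min over k of (A[1][0] + B[0][0] = 6 + 9 = 15, A[1][1] + B[1][0] = 9 + 8 = 17, A[1][2] + B[2][0] = 0 + 3 = 3) = 3 (attained at k = 2)
  C[1][1] = min over k of (A[1][0] + B[0][1] = 6 + 10 = 16, A[1][1] + B[1][1] = 9 + 8 = 17, A[1][2] + B[2][1] = 0 + 3 = 3) = 3 (attained at k = 2)
  C[1][2] = min over k of (A[1][0] + B[0][2] = 6 + 3 = 9, A[1][1] + B[1][2] = 9 + 6 = 15, A[1][2] + B[2][2] = 0 + 9 = 9) = 9 (attained at k = 0)
  C[2][0] = min over k of (A[2][0] + B[0][0] = 6 + 9 = 15, A[2][1] + B[1][0] = 10 + 8 = 18, A[2][2] + B[2][0] = 8 + 3 = 11) = 11 (attained at k = 2)
  C[2][1] = min over k of (A[2][0] + B[0][1] = 6 + 10 = 16, A[2][1] + B[1][1] = 10 + 8 = 18, A[2][2] + B[2][1] = 8 + 3 = 11) = 11 (attained at k = 2)
  C[2][2] = min over k of (A[2][0] + B[0][2] = 6 + 3 = 9, A[2][1] + B[1][2] = 10 + 6 = 16, A[2][2] + B[2][2] = 8 + 9 = 17) = 9 (attained at k = 0)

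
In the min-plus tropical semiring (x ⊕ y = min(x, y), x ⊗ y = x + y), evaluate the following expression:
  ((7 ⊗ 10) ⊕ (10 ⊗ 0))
((7 ⊗ 10) ⊕ (10 ⊗ 0)) = 10

Expand innermost to outermost. Recall ⊕ takes the minimum of its arguments and ⊗ takes their sum. Working out the expression ((7 ⊗ 10) ⊕ (10 ⊗ 0)) gives 10.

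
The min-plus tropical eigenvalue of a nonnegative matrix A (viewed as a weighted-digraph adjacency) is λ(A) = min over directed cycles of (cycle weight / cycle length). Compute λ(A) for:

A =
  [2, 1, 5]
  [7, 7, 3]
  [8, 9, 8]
λ(A) = 2

Enumerate directed cycles and compute their means (weight / length). Sample:
  cycle 0 → 0: weight = 2, length = 1, mean = 2/1 ≈ 2.000
  cycle 1 → 1: weight = 7, length = 1, mean = 7/1 ≈ 7.000
  cycle 2 → 2: weight = 8, length = 1, mean = 8/1 ≈ 8.000
  cycle 0 → 1 → 0: weight = 8, length = 2, mean = 8/2 ≈ 4.000
  cycle 0 → 2 → 0: weight = 13, length = 2, mean = 13/2 ≈ 6.500
  cycle 1 → 0 → 1: weight = 8, length = 2, mean = 8/2 ≈ 4.000
Minimum mean = 2.000, attained e.g. along the cycle 0 → 0 with weight 2 and length 1. So λ(A) = 2/1 = 2.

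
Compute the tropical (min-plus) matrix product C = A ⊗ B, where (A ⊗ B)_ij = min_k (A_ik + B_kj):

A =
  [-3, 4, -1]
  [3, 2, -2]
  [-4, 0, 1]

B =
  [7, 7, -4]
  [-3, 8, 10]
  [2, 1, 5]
A ⊗ B =
  [1, 0, -7]
  [-1, -1, -1]
  [-3, 2, -8]

Apply the min-plus product entry-by-entry:
  C[0][0] = min over k of (A[0][0] + B[0][0] = -3 + 7 = 4, A[0][1] + B[1][0] = 4 + -3 = 1, A[0][2] + B[2][0] = -1 + 2 = 1) = 1 (attained at k = 1)
  C[0][1] = min over k of (A[0][0] + B[0][1] = -3 + 7 = 4, A[0][1] + B[1][1] = 4 + 8 = 12, A[0][2] + B[2][1] = -1 + 1 = 0) = 0 (attained at k = 2)
  C[0][2] = min over k of (A[0][0] + B[0][2] = -3 + -4 = -7, A[0][1] + B[1][2] = 4 + 10 = 14, A[0][2] + B[2][2] = -1 + 5 = 4) = -7 (attained at k = 0)
  C[1][0] = min over k of (A[1][0] + B[0][0] = 3 + 7 = 10, A[1][1] + B[1][0] = 2 + -3 = -1, A[1][2] + B[2][0] = -2 + 2 = 0) = -1 (attained at k = 1)
  C[1][1] = min over k of (A[1][0] + B[0][1] = 3 + 7 = 10, A[1][1] + B[1][1] = 2 + 8 = 10, A[1][2] + B[2][1] = -2 + 1 = -1) = -1 (attained at k = 2)
  C[1][2] = min over k of (A[1][0] + B[0][2] = 3 + -4 = -1, A[1][1] + B[1][2] = 2 + 10 = 12, A[1][2] + B[2][2] = -2 + 5 = 3) = -1 (attained at k = 0)
  C[2][0] = min over k of (A[2][0] + B[0][0] = -4 + 7 = 3, A[2][1] + B[1][0] = 0 + -3 = -3, A[2][2] + B[2][0] = 1 + 2 = 3) = -3 (attained at k = 1)
  C[2][1] = min over k of (A[2][0] + B[0][1] = -4 + 7 = 3, A[2][1] + B[1][1] = 0 + 8 = 8, A[2][2] + B[2][1] = 1 + 1 = 2) = 2 (attained at k = 2)
  C[2][2] = min over k of (A[2][0] + B[0][2] = -4 + -4 = -8, A[2][1] + B[1][2] = 0 + 10 = 10, A[2][2] + B[2][2] = 1 + 5 = 6) = -8 (attained at k = 0)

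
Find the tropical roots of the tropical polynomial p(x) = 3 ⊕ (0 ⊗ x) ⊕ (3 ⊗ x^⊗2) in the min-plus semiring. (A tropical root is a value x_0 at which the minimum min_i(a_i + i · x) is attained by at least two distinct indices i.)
Roots: {-3, 3}

Each tropical root is a break point of the lower envelope of the lines y = a_i + i · x (there are 3 lines, with slopes 0, 1, ..., 2). Only the lines that attain the minimum somewhere contribute to roots; other lines are dominated. Here the surviving (envelope) indices are i = 2, i = 1, i = 0.
Intersections between consecutive envelope lines give the roots: for adjacent envelope indices i < j the intersection is x = (a_i − a_j) / (j − i). Reading off the sorted break points: {-3, 3}.
Verification: at each break x_0, at least two indices attain the minimum of min_i(a_i + i · x_0).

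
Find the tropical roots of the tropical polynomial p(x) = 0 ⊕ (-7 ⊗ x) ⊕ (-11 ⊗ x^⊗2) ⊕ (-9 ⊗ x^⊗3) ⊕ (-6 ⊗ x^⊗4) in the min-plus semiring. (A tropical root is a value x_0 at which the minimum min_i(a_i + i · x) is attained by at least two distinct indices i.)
Roots: {-3, -2, 4, 7}

Each tropical root is a break point of the lower envelope of the lines y = a_i + i · x (there are 5 lines, with slopes 0, 1, ..., 4). Only the lines that attain the minimum somewhere contribute to roots; other lines are dominated. Here the surviving (envelope) indices are i = 4, i = 3, i = 2, i = 1, i = 0.
Intersections between consecutive envelope lines give the roots: for adjacent envelope indices i < j the intersection is x = (a_i − a_j) / (j − i). Reading off the sorted break points: {-3, -2, 4, 7}.
Verification: at each break x_0, at least two indices attain the minimum of min_i(a_i + i · x_0).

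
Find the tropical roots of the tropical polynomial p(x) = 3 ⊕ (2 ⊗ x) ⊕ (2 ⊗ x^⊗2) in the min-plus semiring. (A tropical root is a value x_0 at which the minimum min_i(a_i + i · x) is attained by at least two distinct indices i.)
Roots: {0, 1}

Each tropical root is a break point of the lower envelope of the lines y = a_i + i · x (there are 3 lines, with slopes 0, 1, ..., 2). Only the lines that attain the minimum somewhere contribute to roots; other lines are dominated. Here the surviving (envelope) indices are i = 2, i = 1, i = 0.
Intersections between consecutive envelope lines give the roots: for adjacent envelope indices i < j the intersection is x = (a_i − a_j) / (j − i). Reading off the sorted break points: {0, 1}.
Verification: at each break x_0, at least two indices attain the minimum of min_i(a_i + i · x_0).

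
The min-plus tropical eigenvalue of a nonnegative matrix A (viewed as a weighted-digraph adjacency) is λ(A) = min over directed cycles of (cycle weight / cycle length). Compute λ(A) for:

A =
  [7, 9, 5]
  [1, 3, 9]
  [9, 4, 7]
λ(A) = 3

Enumerate directed cycles and compute their means (weight / length). Sample:
  cycle 0 → 0: weight = 7, length = 1, mean = 7/1 ≈ 7.000
  cycle 1 → 1: weight = 3, length = 1, mean = 3/1 ≈ 3.000
  cycle 2 → 2: weight = 7, length = 1, mean = 7/1 ≈ 7.000
  cycle 0 → 1 → 0: weight = 10, length = 2, mean = 10/2 ≈ 5.000
  cycle 0 → 2 → 0: weight = 14, length = 2, mean = 14/2 ≈ 7.000
  cycle 1 → 0 → 1: weight = 10, length = 2, mean = 10/2 ≈ 5.000
Minimum mean = 3.000, attained e.g. along the cycle 1 → 1 with weight 3 and length 1. So λ(A) = 3/1 = 3.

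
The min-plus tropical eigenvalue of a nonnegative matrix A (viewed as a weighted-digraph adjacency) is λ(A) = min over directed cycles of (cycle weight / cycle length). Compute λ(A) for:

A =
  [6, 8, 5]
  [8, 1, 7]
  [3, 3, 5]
λ(A) = 1

Enumerate directed cycles and compute their means (weight / length). Sample:
  cycle 0 → 0: weight = 6, length = 1, mean = 6/1 ≈ 6.000
  cycle 1 → 1: weight = 1, length = 1, mean = 1/1 ≈ 1.000
  cycle 2 → 2: weight = 5, length = 1, mean = 5/1 ≈ 5.000
  cycle 0 → 1 → 0: weight = 16, length = 2, mean = 16/2 ≈ 8.000
  cycle 0 → 2 → 0: weight = 8, length = 2, mean = 8/2 ≈ 4.000
  cycle 1 → 0 → 1: weight = 16, length = 2, mean = 16/2 ≈ 8.000
Minimum mean = 1.000, attained e.g. along the cycle 1 → 1 with weight 1 and length 1. So λ(A) = 1/1 = 1.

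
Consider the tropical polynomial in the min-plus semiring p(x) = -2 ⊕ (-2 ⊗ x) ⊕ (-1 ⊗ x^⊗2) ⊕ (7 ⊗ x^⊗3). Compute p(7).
p(7) = -2

A tropical monomial a ⊗ x^⊗i evaluates to a + i · x. Evaluating each term at x = 7:
  Term 0 contributes -2 + 0 · 7 = -2
  Term 1 contributes -2 + 1 · 7 = 5
  Term 2 contributes -1 + 2 · 7 = 13
  Term 3 contributes 7 + 3 · 7 = 28
p(7) = ⊕ of these = min[-2, 5, 13, 28] = -2.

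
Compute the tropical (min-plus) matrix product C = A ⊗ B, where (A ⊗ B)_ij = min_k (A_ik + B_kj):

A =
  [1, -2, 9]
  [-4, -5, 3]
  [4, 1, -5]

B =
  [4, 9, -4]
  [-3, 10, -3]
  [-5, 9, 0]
A ⊗ B =
  [-5, 8, -5]
  [-8, 5, -8]
  [-10, 4, -5]

Apply the min-plus product entry-by-entry:
  C[0][0] = min over k of (A[0][0] + B[0][0] = 1 + 4 = 5, A[0][1] + B[1][0] = -2 + -3 = -5, A[0][2] + B[2][0] = 9 + -5 = 4) = -5 (attained at k = 1)
  C[0][1] = min over k of (A[0][0] + B[0][1] = 1 + 9 = 10, A[0][1] + B[1][1] = -2 + 10 = 8, A[0][2] + B[2][1] = 9 + 9 = 18) = 8 (attained at k = 1)
  C[0][2] = min over k of (A[0][0] + B[0][2] = 1 + -4 = -3, A[0][1] + B[1][2] = -2 + -3 = -5, A[0][2] + B[2][2] = 9 + 0 = 9) = -5 (attained at k = 1)
  C[1][0] = min over k of (A[1][0] + B[0][0] = -4 + 4 = 0, A[1][1] + B[1][0] = -5 + -3 = -8, A[1][2] + B[2][0] = 3 + -5 = -2) = -8 (attained at k = 1)
  C[1][1] = min over k of (A[1][0] + B[0][1] = -4 + 9 = 5, A[1][1] + B[1][1] = -5 + 10 = 5, A[1][2] + B[2][1] = 3 + 9 = 12) = 5 (attained at k = 0)
  C[1][2] = min over k of (A[1][0] + B[0][2] = -4 + -4 = -8, A[1][1] + B[1][2] = -5 + -3 = -8, A[1][2] + B[2][2] = 3 + 0 = 3) = -8 (attained at k = 0)
  C[2][0] = min over k of (A[2][0] + B[0][0] = 4 + 4 = 8, A[2][1] + B[1][0] = 1 + -3 = -2, A[2][2] + B[2][0] = -5 + -5 = -10) = -10 (attained at k = 2)
  C[2][1] = min over k of (A[2][0] + B[0][1] = 4 + 9 = 13, A[2][1] + B[1][1] = 1 + 10 = 11, A[2][2] + B[2][1] = -5 + 9 = 4) = 4 (attained at k = 2)
  C[2][2] = min over k of (A[2][0] + B[0][2] = 4 + -4 = 0, A[2][1] + B[1][2] = 1 + -3 = -2, A[2][2] + B[2][2] = -5 + 0 = -5) = -5 (attained at k = 2)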